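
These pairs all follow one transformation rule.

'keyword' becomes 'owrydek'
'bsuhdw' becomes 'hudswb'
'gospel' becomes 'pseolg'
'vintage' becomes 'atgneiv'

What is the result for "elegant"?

Rule — move the last 3 characters to the front (rotate right by 3), then take characters alternately from the front and the back (1st, last, 2nd, 2nd-last, ...).
Working it through for "elegant": intermediate "anteleg", final "agnetle".

agnetle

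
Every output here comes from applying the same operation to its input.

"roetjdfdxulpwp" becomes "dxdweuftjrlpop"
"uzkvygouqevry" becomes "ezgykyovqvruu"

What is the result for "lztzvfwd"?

dzfzlwtv

In each case the input is transformed by: sort the characters into alphabetical order, then take characters alternately from the front and the back (1st, last, 2nd, 2nd-last, ...).
Starting from "lztzvfwd": after the first operation, "dfltvwzz"; after the second, "dzfzlwtv".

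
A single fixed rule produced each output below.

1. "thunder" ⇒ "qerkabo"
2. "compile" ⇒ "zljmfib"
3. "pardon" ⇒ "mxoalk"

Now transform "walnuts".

txikrqp

What's happening: shift every letter 3 places backward in the alphabet (wrapping around).
For "walnuts" the result is "txikrqp".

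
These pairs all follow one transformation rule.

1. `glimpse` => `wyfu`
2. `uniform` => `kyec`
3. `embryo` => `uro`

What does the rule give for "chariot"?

sqyj

The rule is to shift every letter 10 places backward in the alphabet (wrapping around), then keep every other character starting from the first (positions 1st, 3rd, 5th, ...).
For "chariot" the result is "sqyj".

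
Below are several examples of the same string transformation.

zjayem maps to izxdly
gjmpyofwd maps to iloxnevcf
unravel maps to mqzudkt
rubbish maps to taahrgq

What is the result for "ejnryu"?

In each case the input is transformed by: shift every letter 1 place backward in the alphabet (wrapping around), then move the first character to the end.
"ejnryu" → "imqxtd".

imqxtd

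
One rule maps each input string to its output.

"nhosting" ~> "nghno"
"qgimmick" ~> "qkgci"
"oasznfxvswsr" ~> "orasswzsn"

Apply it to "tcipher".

The rule is to take characters alternately from the front and the back (1st, last, 2nd, 2nd-last, ...), then delete the last 3 characters.
On "tcipher" that produces "trce".

trce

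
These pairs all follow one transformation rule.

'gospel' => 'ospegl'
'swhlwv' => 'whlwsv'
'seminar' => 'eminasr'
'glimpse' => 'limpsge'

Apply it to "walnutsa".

alnutswa

Each output is the input with this applied: swap the first and last characters, then move the first character to the end.
Working it through for "walnutsa": intermediate "aalnutsw", final "alnutswa".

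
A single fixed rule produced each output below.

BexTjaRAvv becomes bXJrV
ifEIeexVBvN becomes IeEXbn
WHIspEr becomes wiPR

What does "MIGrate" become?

mgAE

The transformation: keep every other character starting from the first (positions 1st, 3rd, 5th, ...), then flip the case of every letter.
Starting from "MIGrate": after the first operation, "MGae"; after the second, "mgAE".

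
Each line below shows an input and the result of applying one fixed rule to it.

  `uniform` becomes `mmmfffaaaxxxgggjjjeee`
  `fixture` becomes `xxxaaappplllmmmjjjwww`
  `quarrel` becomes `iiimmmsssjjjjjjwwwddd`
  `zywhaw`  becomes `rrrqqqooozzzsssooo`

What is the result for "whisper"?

ooozzzaaakkkhhhwwwjjj

In each case the input is transformed by: repeat every character 3 times, then shift every letter 8 places backward in the alphabet (wrapping around).
So "whisper" becomes "ooozzzaaakkkhhhwwwjjj".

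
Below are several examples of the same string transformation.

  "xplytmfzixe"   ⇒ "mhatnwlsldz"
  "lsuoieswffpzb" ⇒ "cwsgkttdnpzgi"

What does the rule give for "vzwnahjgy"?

bovxumjnk

Looking at the pairs, the operation is to move the first 3 characters to the end (rotate left by 3), then shift every letter 12 places backward in the alphabet (wrapping around).
Working it through for "vzwnahjgy": intermediate "nahjgyvzw", final "bovxumjnk".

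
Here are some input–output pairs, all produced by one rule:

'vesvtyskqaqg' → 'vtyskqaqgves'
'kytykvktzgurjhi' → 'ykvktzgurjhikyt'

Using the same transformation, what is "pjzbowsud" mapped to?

The transformation: move the first 3 characters to the end (rotate left by 3).
For "pjzbowsud" the result is "bowsudpjz".

bowsudpjz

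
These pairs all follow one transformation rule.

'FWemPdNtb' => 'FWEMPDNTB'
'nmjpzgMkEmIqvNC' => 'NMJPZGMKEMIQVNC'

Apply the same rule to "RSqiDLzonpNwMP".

RSQIDLZONPNWMP

In each case the input is transformed by: convert every letter to uppercase.
"RSqiDLzonpNwMP" → "RSQIDLZONPNWMP".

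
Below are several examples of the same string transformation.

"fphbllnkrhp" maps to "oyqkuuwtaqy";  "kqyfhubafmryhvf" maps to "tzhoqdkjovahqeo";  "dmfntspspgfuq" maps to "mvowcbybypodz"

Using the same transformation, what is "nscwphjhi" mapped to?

Each output is the input with this applied: shift every letter 9 places forward in the alphabet (wrapping around).
Doing the same to "nscwphjhi": "wblfyqsqr".

wblfyqsqr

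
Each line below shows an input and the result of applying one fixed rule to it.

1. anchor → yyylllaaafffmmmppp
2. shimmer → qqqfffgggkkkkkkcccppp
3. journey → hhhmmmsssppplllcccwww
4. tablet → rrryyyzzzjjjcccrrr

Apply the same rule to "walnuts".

The rule is to shift every letter 2 places backward in the alphabet (wrapping around), then repeat every character 3 times.
Working it through for "walnuts": intermediate "uyjlsrq", final "uuuyyyjjjlllsssrrrqqq".

uuuyyyjjjlllsssrrrqqq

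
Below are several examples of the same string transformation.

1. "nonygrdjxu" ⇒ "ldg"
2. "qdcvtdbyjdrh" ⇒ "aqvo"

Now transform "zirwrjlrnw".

The pattern: keep one character in every 3, starting at position 2 (positions 2nd, 5th, 8th, ...), then shift every letter 3 places backward in the alphabet (wrapping around).
So "zirwrjlrnw" becomes "foo".

foo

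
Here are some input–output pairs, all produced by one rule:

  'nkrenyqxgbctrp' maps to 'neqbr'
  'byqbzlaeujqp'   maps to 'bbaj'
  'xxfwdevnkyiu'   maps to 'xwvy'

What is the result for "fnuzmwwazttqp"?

Rule — keep one character in every 3, starting at position 1 (positions 1st, 4th, 7th, ...).
For "fnuzmwwazttqp" the result is "fzwtp".

fzwtp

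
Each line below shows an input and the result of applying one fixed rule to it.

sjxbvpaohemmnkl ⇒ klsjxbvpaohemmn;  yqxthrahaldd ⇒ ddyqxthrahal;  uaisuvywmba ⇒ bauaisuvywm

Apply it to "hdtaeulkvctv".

tvhdtaeulkvc

Rule — move the last 2 characters to the front (rotate right by 2).
So "hdtaeulkvctv" becomes "tvhdtaeulkvc".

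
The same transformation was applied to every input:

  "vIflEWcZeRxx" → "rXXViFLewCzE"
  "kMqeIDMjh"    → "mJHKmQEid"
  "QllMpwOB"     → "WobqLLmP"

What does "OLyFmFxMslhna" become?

Looking at the pairs, the operation is to move the last 3 characters to the front (rotate right by 3), then flip the case of every letter.
Working it through for "OLyFmFxMslhna": intermediate "hnaOLyFmFxMsl", final "HNAolYfMfXmSL".
(Check on "QllMpwOB": → "wOBQllMp" → "WobqLLmP" ✓)

HNAolYfMfXmSL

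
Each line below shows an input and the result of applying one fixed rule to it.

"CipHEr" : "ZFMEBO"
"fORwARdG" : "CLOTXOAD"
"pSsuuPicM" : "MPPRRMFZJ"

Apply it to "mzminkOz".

JWJFKHLW

Looking at the pairs, the operation is to shift every letter 3 places backward in the alphabet (wrapping around), then convert every letter to uppercase.
Applying both steps to "mzminkOz": "jwjfkhLw", then "JWJFKHLW".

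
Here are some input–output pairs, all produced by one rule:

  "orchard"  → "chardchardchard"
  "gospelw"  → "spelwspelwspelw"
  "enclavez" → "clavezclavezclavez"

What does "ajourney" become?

ourneyourneyourney

In each case the input is transformed by: delete the first 2 characters, then write the whole string 3 times in a row.
For "ajourney", step one produces "ourney"; step two turns that into "ourneyourneyourney".
(Check on "enclavez": → "clavez" → "clavezclavezclavez" ✓)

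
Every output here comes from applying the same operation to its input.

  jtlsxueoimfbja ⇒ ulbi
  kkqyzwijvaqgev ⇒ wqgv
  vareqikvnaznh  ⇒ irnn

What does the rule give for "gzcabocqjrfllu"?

In each case the input is transformed by: keep one character in every 3, starting at position 3 (positions 3rd, 6th, 9th, ...), then swap each adjacent pair of characters (1↔2, 3↔4, ...).
"gzcabocqjrfllu" → "cojl" → "oclj".

oclj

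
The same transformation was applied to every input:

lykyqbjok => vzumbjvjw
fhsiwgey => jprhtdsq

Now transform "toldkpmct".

Rule — shift every letter 11 places forward in the alphabet (wrapping around), then reverse the string.
On "toldkpmct": the first step gives "ezwovaxne", and the second then gives "enxavowze".
(Check on "lykyqbjok": → "wjvjbmuzv" → "vzumbjvjw" ✓)

enxavowze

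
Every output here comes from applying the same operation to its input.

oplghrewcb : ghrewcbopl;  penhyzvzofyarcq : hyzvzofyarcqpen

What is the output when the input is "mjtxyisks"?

xyisksmjt

In each case the input is transformed by: move the first 3 characters to the end (rotate left by 3).
On "mjtxyisks" that produces "xyisksmjt".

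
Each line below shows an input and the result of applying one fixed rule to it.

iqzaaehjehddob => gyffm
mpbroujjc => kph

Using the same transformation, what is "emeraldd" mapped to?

cpb

The rule is to shift every letter 2 places backward in the alphabet (wrapping around), then keep one character in every 3, starting at position 1 (positions 1st, 4th, 7th, ...).
For "emeraldd", step one produces "ckcpyjbb"; step two turns that into "cpb".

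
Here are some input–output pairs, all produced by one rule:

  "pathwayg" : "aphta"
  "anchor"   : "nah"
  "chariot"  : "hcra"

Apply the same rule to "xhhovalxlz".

In each case the input is transformed by: swap each adjacent pair of characters (1↔2, 3↔4, ...), then delete the last 3 characters.
On "xhhovalxlz": the first step gives "hxohavxlzl", and the second then gives "hxohavx".

hxohavx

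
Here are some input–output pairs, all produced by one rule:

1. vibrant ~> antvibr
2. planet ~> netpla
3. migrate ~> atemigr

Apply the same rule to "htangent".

enthtang

Rule — move the last 3 characters to the front (rotate right by 3).
On "htangent" that produces "enthtang".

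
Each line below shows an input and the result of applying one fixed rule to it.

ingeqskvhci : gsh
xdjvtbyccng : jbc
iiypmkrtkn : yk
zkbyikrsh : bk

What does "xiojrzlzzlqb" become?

ozz

In each case the input is transformed by: delete the last 2 characters, then keep one character in every 3, starting at position 3 (positions 3rd, 6th, 9th, ...).
Applying both steps to "xiojrzlzzlqb": "xiojrzlzzl", then "ozz".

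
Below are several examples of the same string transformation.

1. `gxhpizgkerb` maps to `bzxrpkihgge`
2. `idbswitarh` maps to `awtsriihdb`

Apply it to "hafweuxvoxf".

In each case the input is transformed by: sort the characters into reverse alphabetical order, then move the last character to the front.
On "hafweuxvoxf": the first step gives "xxwvuohffea", and the second then gives "axxwvuohffe".

axxwvuohffe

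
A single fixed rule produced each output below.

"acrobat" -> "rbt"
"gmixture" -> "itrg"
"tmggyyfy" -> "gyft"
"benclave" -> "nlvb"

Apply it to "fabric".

The pattern: move the first character to the end, then keep every other character starting from the second (positions 2nd, 4th, 6th, ...).
On "fabric": the first step gives "abricf", and the second then gives "bif".

bif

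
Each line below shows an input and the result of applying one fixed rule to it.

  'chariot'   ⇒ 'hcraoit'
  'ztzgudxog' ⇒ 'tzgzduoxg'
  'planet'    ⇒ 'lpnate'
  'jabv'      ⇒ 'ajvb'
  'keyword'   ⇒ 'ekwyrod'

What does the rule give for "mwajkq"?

In each case the input is transformed by: swap each adjacent pair of characters (1↔2, 3↔4, ...).
"mwajkq" → "wmjaqk".

wmjaqk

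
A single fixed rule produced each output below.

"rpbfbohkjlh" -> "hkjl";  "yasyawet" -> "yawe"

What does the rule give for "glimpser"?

mpse

The transformation: delete the last character, then keep only the last 4 characters.
Working it through for "glimpser": intermediate "glimpse", final "mpse".
(Check on "yasyawet": → "yasyawe" → "yawe" ✓)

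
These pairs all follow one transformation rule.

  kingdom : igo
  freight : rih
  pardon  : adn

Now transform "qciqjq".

cqq

Looking at the pairs, the operation is to keep every other character starting from the second (positions 2nd, 4th, 6th, ...).
Doing the same to "qciqjq": "cqq".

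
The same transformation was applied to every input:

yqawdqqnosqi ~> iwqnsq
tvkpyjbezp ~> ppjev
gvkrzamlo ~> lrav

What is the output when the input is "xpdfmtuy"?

yftp

The rule is to keep every other character starting from the second (positions 2nd, 4th, 6th, ...), then swap the first and last characters.
Starting from "xpdfmtuy": after the first operation, "pfty"; after the second, "yftp".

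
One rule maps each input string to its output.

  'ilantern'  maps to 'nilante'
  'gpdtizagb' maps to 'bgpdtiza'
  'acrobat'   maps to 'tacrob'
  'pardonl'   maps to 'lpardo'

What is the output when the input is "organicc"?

What's happening: move the last character to the front, then delete the last character.
Working it through for "organicc": intermediate "corganic", final "corgani".

corgani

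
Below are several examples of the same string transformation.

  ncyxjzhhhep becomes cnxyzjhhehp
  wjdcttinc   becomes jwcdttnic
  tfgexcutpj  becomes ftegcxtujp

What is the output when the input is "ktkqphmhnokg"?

What's happening: swap each adjacent pair of characters (1↔2, 3↔4, ...).
So "ktkqphmhnokg" becomes "tkqkhphmongk".

tkqkhphmongk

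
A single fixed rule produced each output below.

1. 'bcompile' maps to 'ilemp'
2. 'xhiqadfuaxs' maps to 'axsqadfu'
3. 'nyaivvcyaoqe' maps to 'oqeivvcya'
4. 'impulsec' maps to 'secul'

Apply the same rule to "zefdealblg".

In each case the input is transformed by: delete the first 3 characters, then move the last 3 characters to the front (rotate right by 3).
"zefdealblg" → "dealblg" → "blgdeal".

blgdeal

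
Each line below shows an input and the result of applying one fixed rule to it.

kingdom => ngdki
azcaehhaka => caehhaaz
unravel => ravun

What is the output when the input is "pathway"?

The rule is to delete the last 2 characters, then move the first 2 characters to the end (rotate left by 2).
"pathway" → "thwpa".

thwpa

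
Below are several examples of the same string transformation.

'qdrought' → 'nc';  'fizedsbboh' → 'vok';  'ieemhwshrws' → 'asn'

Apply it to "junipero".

ja

The pattern: shift every letter 4 places backward in the alphabet (wrapping around), then keep one character in every 3, starting at position 3 (positions 3rd, 6th, 9th, ...).
On "junipero" that produces "ja".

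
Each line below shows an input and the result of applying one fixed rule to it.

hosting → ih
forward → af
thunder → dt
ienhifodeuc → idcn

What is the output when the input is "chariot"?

ic

The rule is to move the first 3 characters to the end (rotate left by 3), then keep one character in every 3, starting at position 2 (positions 2nd, 5th, 8th, ...).
Starting from "chariot": after the first operation, "riotcha"; after the second, "ic".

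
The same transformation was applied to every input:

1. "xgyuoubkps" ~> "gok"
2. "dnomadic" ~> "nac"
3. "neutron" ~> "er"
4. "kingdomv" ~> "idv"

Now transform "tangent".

Each output is the input with this applied: keep one character in every 3, starting at position 2 (positions 2nd, 5th, 8th, ...).
"tangent" → "ae".

ae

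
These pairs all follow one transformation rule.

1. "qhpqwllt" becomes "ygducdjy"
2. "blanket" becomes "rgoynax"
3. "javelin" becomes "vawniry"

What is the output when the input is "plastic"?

vpcynfg

The pattern: shift every letter 13 places forward in the alphabet (wrapping around) — i.e. ROT13, then move the last 2 characters to the front (rotate right by 2).
Applying that to "plastic" gives "vpcynfg".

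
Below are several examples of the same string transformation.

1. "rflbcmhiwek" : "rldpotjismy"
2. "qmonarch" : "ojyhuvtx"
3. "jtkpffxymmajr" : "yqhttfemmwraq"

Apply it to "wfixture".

In each case the input is transformed by: reverse the string, then shift every letter 7 places forward in the alphabet (wrapping around).
"wfixture" → "lybaepmd".

lybaepmd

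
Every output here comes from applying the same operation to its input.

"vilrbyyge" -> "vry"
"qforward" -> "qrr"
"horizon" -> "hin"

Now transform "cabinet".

cit

The rule is to keep one character in every 3, starting at position 1 (positions 1st, 4th, 7th, ...).
"cabinet" → "cit".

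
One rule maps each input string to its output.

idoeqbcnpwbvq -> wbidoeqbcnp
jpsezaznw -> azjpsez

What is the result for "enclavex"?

avencl

Rule — delete the last 2 characters, then move the last 2 characters to the front (rotate right by 2).
For "enclavex", step one produces "enclav"; step two turns that into "avencl".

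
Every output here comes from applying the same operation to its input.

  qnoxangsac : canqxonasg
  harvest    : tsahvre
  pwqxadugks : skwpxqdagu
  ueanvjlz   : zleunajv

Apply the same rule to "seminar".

raesimn

Looking at the pairs, the operation is to move the last 2 characters to the front (rotate right by 2), then swap each adjacent pair of characters (1↔2, 3↔4, ...).
For "seminar", step one produces "arsemin"; step two turns that into "raesimn".
(Check on "harvest": → "stharve" → "tsahvre" ✓)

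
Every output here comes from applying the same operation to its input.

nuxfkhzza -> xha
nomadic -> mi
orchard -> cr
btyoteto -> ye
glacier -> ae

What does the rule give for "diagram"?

What's happening: keep one character in every 3, starting at position 3 (positions 3rd, 6th, 9th, ...).
Doing the same to "diagram": "aa".

aa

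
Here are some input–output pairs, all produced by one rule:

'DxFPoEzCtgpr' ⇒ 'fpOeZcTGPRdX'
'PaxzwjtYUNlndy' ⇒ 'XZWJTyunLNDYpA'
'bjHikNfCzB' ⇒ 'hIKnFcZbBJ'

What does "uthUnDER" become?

Looking at the pairs, the operation is to flip the case of every letter, then move the first 2 characters to the end (rotate left by 2).
For "uthUnDER", step one produces "UTHuNder"; step two turns that into "HuNderUT".

HuNderUT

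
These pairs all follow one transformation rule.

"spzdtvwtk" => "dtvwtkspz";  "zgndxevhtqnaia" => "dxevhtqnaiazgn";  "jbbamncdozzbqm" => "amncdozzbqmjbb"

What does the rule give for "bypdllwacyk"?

The pattern: move the first 3 characters to the end (rotate left by 3).
So "bypdllwacyk" becomes "dllwacykbyp".

dllwacykbyp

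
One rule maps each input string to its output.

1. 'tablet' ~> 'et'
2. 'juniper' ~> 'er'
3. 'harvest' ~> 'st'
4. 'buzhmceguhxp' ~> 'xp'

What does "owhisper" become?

In each case the input is transformed by: keep only the last 2 characters.
Doing the same to "owhisper": "er".

er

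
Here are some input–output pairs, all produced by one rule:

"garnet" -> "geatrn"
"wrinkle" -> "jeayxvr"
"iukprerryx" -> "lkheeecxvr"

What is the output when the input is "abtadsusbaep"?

Rule — sort the characters into reverse alphabetical order, then shift every letter 13 places forward in the alphabet (wrapping around) — i.e. ROT13.
On "abtadsusbaep" that produces "hgffcrqoonnn".

hgffcrqoonnn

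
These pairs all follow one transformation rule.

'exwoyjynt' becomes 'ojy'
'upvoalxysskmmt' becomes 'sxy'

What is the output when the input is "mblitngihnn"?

Each output is the input with this applied: take characters alternately from the front and the back (1st, last, 2nd, 2nd-last, ...), then keep only the last 3 characters.
"mblitngihnn" → "mnbnlhiitgn" → "tgn".

tgn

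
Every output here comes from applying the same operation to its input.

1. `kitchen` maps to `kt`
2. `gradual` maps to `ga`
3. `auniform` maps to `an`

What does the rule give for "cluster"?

The pattern: keep every other character starting from the first (positions 1st, 3rd, 5th, ...), then delete the last 2 characters.
"cluster" → "cutr" → "cu".

cu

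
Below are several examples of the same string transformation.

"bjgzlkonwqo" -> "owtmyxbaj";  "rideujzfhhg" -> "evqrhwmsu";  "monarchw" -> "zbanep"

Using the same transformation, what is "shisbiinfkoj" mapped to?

fuvfovvasx

Looking at the pairs, the operation is to delete the last 2 characters, then shift every letter 13 places forward in the alphabet (wrapping around) — i.e. ROT13.
For "shisbiinfkoj", step one produces "shisbiinfk"; step two turns that into "fuvfovvasx".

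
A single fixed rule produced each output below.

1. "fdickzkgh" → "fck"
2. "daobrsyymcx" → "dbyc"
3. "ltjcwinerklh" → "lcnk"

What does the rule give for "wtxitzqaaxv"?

Looking at the pairs, the operation is to keep one character in every 3, starting at position 1 (positions 1st, 4th, 7th, ...).
Doing the same to "wtxitzqaaxv": "wiqx".

wiqx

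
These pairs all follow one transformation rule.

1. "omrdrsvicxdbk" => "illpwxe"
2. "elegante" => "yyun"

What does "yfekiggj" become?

The rule is to shift every letter 6 places backward in the alphabet (wrapping around), then keep every other character starting from the first (positions 1st, 3rd, 5th, ...).
On "yfekiggj": the first step gives "szyecaad", and the second then gives "syca".

syca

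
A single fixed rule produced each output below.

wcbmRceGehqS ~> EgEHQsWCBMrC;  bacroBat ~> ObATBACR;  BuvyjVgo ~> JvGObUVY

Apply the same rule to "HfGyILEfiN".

Rule — swap the front and back halves of the string, then flip the case of every letter.
"HfGyILEfiN" → "LEfiNHfGyI" → "leFInhFgYi".

leFInhFgYi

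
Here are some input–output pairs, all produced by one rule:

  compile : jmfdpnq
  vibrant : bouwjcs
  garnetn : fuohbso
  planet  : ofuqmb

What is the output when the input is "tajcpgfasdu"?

In each case the input is transformed by: move the last 3 characters to the front (rotate right by 3), then shift every letter 1 place forward in the alphabet (wrapping around).
"tajcpgfasdu" → "sdutajcpgfa" → "tevubkdqhgb".

tevubkdqhgb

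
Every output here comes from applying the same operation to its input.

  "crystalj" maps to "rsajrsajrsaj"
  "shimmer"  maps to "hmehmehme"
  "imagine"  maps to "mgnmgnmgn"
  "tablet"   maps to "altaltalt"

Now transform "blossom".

The pattern: keep every other character starting from the second (positions 2nd, 4th, 6th, ...), then write the whole string 3 times in a row.
Starting from "blossom": after the first operation, "lso"; after the second, "lsolsolso".
(Check on "shimmer": → "hme" → "hmehmehme" ✓)

lsolsolso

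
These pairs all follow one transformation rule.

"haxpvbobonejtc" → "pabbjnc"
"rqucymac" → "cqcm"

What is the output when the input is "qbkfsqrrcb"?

fbrqb

The pattern: keep every other character starting from the second (positions 2nd, 4th, 6th, ...), then swap each adjacent pair of characters (1↔2, 3↔4, ...).
On "qbkfsqrrcb" that produces "fbrqb".
(Check on "haxpvbobonejtc": → "apbbnjc" → "pabbjnc" ✓)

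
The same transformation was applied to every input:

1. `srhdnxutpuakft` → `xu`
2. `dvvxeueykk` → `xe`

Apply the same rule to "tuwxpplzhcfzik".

In each case the input is transformed by: swap the front and back halves of the string, then keep only the last 2 characters.
Starting from "tuwxpplzhcfzik": after the first operation, "zhcfziktuwxppl"; after the second, "pl".

pl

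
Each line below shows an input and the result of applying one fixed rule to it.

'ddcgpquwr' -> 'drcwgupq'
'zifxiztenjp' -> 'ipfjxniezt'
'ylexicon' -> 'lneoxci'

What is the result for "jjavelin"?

jnaivle

What's happening: delete the first character, then take characters alternately from the front and the back (1st, last, 2nd, 2nd-last, ...).
Working it through for "jjavelin": intermediate "javelin", final "jnaivle".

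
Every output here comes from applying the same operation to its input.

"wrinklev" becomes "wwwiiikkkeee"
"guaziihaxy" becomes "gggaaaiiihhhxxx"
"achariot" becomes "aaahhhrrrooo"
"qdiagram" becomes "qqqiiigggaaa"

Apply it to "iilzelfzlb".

The transformation: keep every other character starting from the first (positions 1st, 3rd, 5th, ...), then repeat every character 3 times.
For "iilzelfzlb", step one produces "ilefl"; step two turns that into "iiillleeeffflll".

iiillleeeffflll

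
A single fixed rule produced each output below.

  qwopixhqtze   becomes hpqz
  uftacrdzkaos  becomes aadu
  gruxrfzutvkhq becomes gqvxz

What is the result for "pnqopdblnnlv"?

bnop

Each output is the input with this applied: keep one character in every 3, starting at position 1 (positions 1st, 4th, 7th, ...), then sort the characters into alphabetical order.
Starting from "pnqopdblnnlv": after the first operation, "pobn"; after the second, "bnop".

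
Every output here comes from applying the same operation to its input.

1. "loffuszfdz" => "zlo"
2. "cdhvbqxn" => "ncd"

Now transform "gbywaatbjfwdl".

What's happening: move the first 2 characters to the end (rotate left by 2), then keep only the last 3 characters.
For "gbywaatbjfwdl" the result is "lgb".

lgb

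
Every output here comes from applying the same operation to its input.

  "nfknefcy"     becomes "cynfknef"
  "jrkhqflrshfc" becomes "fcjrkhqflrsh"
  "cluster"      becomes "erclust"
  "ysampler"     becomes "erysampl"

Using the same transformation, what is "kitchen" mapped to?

Rule — move the last 2 characters to the front (rotate right by 2).
On "kitchen" that produces "enkitch".

enkitch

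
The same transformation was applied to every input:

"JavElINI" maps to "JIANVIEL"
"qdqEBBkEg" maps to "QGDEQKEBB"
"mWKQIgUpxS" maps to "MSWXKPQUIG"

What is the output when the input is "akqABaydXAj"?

What's happening: take characters alternately from the front and the back (1st, last, 2nd, 2nd-last, ...), then convert every letter to uppercase.
"akqABaydXAj" → "ajkAqXAdBya" → "AJKAQXADBYA".

AJKAQXADBYA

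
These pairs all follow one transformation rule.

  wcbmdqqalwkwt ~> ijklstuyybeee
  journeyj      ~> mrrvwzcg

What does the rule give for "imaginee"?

immoqquv

Each output is the input with this applied: sort the characters into alphabetical order, then shift every letter 8 places forward in the alphabet (wrapping around).
Working it through for "imaginee": intermediate "aeegiimn", final "immoqquv".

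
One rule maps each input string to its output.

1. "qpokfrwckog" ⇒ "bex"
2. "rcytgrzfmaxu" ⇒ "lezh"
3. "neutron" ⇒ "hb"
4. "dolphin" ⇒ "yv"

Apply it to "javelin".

Looking at the pairs, the operation is to shift every letter 13 places forward in the alphabet (wrapping around) — i.e. ROT13, then keep one character in every 3, starting at position 3 (positions 3rd, 6th, 9th, ...).
Working it through for "javelin": intermediate "wniryva", final "iv".

iv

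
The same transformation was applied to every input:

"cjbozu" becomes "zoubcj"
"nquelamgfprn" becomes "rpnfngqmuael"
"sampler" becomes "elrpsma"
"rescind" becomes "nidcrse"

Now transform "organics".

What's happening: move the last 2 characters to the front (rotate right by 2), then take characters alternately from the front and the back (1st, last, 2nd, 2nd-last, ...).
Applying both steps to "organics": "csorgani", then "cisnoarg".

cisnoarg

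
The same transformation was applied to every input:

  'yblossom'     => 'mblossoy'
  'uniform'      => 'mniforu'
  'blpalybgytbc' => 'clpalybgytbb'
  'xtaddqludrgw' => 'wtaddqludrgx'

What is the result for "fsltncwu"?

usltncwf

The pattern: swap the first and last characters.
On "fsltncwu" that produces "usltncwf".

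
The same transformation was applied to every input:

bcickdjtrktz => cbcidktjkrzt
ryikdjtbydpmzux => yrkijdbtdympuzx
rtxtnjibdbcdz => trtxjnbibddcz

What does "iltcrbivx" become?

lictbrvix

The pattern: swap each adjacent pair of characters (1↔2, 3↔4, ...).
Doing the same to "iltcrbivx": "lictbrvix".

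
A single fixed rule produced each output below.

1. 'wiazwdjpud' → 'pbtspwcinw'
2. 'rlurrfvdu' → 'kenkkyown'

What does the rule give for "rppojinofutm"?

What's happening: shift every letter 7 places backward in the alphabet (wrapping around).
Applying that to "rppojinofutm" gives "kiihcbghynmf".

kiihcbghynmf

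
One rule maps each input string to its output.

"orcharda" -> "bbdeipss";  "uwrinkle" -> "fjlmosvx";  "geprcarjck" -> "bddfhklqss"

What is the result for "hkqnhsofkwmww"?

giillnoprtxxx

What's happening: sort the characters into alphabetical order, then shift every letter 1 place forward in the alphabet (wrapping around).
For "hkqnhsofkwmww", step one produces "fhhkkmnoqswww"; step two turns that into "giillnoprtxxx".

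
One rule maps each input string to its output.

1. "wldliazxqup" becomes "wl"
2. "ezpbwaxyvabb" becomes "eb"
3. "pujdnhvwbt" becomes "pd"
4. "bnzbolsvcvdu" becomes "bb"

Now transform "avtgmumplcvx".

Rule — keep one character in every 3, starting at position 1 (positions 1st, 4th, 7th, ...), then keep only the first 2 characters.
Working it through for "avtgmumplcvx": intermediate "agmc", final "ag".

ag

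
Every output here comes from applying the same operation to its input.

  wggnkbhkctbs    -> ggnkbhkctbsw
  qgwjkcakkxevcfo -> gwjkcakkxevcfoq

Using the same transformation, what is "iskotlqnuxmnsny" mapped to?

In each case the input is transformed by: move the first character to the end.
Applying that to "iskotlqnuxmnsny" gives "skotlqnuxmnsnyi".

skotlqnuxmnsnyi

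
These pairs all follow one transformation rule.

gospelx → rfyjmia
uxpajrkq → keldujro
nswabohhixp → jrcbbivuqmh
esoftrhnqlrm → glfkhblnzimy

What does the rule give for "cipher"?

lybjcw

Each output is the input with this applied: reverse the string, then shift every letter 6 places backward in the alphabet (wrapping around).
Applying both steps to "cipher": "rehpic", then "lybjcw".
(Check on "nswabohhixp": → "pxihhobawsn" → "jrcbbivuqmh" ✓)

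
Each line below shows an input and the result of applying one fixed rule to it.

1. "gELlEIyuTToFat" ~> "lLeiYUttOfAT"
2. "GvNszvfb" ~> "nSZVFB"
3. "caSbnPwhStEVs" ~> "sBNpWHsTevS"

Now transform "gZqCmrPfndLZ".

What's happening: flip the case of every letter, then delete the first 2 characters.
Applying both steps to "gZqCmrPfndLZ": "GzQcMRpFNDlz", then "QcMRpFNDlz".

QcMRpFNDlz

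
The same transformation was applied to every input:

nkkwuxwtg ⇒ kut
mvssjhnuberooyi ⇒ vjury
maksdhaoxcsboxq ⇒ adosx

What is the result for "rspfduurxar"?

sdrr

The rule is to keep one character in every 3, starting at position 2 (positions 2nd, 5th, 8th, ...).
Applying that to "rspfduurxar" gives "sdrr".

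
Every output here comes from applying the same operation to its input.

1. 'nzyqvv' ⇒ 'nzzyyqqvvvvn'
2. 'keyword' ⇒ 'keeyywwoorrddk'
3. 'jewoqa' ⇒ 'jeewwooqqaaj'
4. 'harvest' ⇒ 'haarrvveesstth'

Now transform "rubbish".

ruubbbbiisshhr

The transformation: double every character, then move the first character to the end.
On "rubbish": the first step gives "rruubbbbiisshh", and the second then gives "ruubbbbiisshhr".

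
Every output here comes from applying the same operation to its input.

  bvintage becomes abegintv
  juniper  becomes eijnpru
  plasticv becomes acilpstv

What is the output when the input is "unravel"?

In each case the input is transformed by: sort the characters into alphabetical order.
"unravel" → "aelnruv".

aelnruv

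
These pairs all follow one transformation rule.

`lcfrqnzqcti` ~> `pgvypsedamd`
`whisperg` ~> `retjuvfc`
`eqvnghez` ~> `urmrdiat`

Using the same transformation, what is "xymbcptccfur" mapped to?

Rule — move the last 3 characters to the front (rotate right by 3), then shift every letter 13 places forward in the alphabet (wrapping around) — i.e. ROT13.
Working it through for "xymbcptccfur": intermediate "furxymbcptcc", final "sheklzopcgpp".

sheklzopcgpp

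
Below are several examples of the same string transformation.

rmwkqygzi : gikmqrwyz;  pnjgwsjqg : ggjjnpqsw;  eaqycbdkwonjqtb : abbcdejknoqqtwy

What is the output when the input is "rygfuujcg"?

The transformation: sort the characters into alphabetical order.
So "rygfuujcg" becomes "cfggjruuy".

cfggjruuy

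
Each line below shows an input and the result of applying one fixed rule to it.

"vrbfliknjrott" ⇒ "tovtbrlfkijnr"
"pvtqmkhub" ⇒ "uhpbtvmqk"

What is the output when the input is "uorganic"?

inucroag

The rule is to move the last 3 characters to the front (rotate right by 3), then swap each adjacent pair of characters (1↔2, 3↔4, ...).
On "uorganic": the first step gives "nicuorga", and the second then gives "inucroag".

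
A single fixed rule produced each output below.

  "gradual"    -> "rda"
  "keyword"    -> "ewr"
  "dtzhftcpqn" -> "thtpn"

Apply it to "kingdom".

igo

Rule — keep every other character starting from the second (positions 2nd, 4th, 6th, ...).
On "kingdom" that produces "igo".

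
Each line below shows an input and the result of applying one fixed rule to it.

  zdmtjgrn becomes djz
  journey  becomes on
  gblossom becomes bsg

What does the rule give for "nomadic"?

od

What's happening: swap the first and last characters, then keep one character in every 3, starting at position 2 (positions 2nd, 5th, 8th, ...).
Starting from "nomadic": after the first operation, "comadin"; after the second, "od".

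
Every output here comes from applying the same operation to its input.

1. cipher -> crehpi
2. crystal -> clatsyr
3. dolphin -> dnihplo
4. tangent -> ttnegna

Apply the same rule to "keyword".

kdrowye

In each case the input is transformed by: reverse the string, then move the last character to the front.
Starting from "keyword": after the first operation, "drowyek"; after the second, "kdrowye".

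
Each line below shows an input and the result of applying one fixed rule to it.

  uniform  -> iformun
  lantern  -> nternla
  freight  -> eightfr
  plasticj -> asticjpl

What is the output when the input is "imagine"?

Looking at the pairs, the operation is to move the first 2 characters to the end (rotate left by 2).
So "imagine" becomes "agineim".

agineim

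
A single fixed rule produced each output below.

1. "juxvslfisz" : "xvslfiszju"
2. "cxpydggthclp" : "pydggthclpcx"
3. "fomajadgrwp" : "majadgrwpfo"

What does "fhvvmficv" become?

Looking at the pairs, the operation is to move the first 2 characters to the end (rotate left by 2).
Doing the same to "fhvvmficv": "vvmficvfh".

vvmficvfh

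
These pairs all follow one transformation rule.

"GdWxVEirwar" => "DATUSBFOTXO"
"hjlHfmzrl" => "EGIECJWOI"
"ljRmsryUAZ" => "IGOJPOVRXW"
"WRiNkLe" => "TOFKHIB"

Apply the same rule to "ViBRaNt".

Rule — shift every letter 3 places backward in the alphabet (wrapping around), then convert every letter to uppercase.
Starting from "ViBRaNt": after the first operation, "SfYOxKq"; after the second, "SFYOXKQ".
(Check on "GdWxVEirwar": → "DaTuSBfotxo" → "DATUSBFOTXO" ✓)

SFYOXKQ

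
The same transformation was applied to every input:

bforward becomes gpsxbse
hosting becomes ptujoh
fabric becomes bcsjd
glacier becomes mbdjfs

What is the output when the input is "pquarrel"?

The transformation: delete the first character, then shift every letter 1 place forward in the alphabet (wrapping around).
For "pquarrel", step one produces "quarrel"; step two turns that into "rvbssfm".

rvbssfm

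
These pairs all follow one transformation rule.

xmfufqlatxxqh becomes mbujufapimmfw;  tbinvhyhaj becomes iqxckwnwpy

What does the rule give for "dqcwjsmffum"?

Rule — shift every letter 11 places backward in the alphabet (wrapping around).
For "dqcwjsmffum" the result is "sfrlyhbuujb".

sfrlyhbuujb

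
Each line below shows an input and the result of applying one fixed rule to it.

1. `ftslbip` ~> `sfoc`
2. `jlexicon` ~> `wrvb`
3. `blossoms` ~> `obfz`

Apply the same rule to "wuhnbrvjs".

juoif

The transformation: shift every letter 13 places forward in the alphabet (wrapping around) — i.e. ROT13, then keep every other character starting from the first (positions 1st, 3rd, 5th, ...).
Working it through for "wuhnbrvjs": intermediate "jhuaoeiwf", final "juoif".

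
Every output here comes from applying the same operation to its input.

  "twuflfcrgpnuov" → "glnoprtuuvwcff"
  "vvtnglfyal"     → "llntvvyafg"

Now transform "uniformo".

Looking at the pairs, the operation is to sort the characters into alphabetical order, then move the first 3 characters to the end (rotate left by 3).
Applying both steps to "uniformo": "fimnooru", then "noorufim".

noorufim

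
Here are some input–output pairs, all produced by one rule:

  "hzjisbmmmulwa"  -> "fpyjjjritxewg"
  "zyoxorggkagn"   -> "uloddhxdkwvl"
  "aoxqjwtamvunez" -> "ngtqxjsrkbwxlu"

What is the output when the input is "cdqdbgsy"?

aydpvzan

Each output is the input with this applied: shift every letter 3 places backward in the alphabet (wrapping around), then move the first 3 characters to the end (rotate left by 3).
For "cdqdbgsy", step one produces "zanaydpv"; step two turns that into "aydpvzan".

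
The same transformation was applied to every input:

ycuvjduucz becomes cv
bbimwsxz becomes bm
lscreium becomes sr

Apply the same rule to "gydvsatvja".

yv

Rule — keep every other character starting from the second (positions 2nd, 4th, 6th, ...), then keep only the first 2 characters.
On "gydvsatvja": the first step gives "yvava", and the second then gives "yv".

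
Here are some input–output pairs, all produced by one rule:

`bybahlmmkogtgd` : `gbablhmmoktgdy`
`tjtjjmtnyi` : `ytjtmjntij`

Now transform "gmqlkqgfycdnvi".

vglqqkfgcyndim

Looking at the pairs, the operation is to swap each adjacent pair of characters (1↔2, 3↔4, ...), then swap the first and last characters.
Applying both steps to "gmqlkqgfycdnvi": "mglqqkfgcyndiv", then "vglqqkfgcyndim".
(Check on "tjtjjmtnyi": → "jtjtmjntiy" → "ytjtmjntij" ✓)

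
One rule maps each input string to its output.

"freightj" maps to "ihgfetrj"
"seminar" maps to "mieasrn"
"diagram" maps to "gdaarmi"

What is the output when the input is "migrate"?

igeatrm

The rule is to sort the characters into reverse alphabetical order, then move the first 3 characters to the end (rotate left by 3).
Applying both steps to "migrate": "trmigea", then "igeatrm".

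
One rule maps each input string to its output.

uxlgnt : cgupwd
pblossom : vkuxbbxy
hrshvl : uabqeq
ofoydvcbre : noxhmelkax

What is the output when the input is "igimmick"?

tprvvrlr

The transformation: swap the first and last characters, then shift every letter 9 places forward in the alphabet (wrapping around).
"igimmick" → "kgimmici" → "tprvvrlr".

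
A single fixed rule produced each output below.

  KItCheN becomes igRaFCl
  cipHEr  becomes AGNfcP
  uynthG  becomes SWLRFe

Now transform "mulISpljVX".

KSJgqNJHtv

What's happening: flip the case of every letter, then shift every letter 2 places backward in the alphabet (wrapping around).
Working it through for "mulISpljVX": intermediate "MULisPLJvx", final "KSJgqNJHtv".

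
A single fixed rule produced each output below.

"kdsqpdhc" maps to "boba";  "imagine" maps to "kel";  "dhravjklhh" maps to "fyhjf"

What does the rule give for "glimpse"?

Looking at the pairs, the operation is to keep every other character starting from the second (positions 2nd, 4th, 6th, ...), then shift every letter 2 places backward in the alphabet (wrapping around).
Starting from "glimpse": after the first operation, "lms"; after the second, "jkq".

jkq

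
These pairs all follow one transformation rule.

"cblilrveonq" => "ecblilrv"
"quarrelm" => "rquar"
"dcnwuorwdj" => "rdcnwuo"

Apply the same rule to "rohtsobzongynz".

What's happening: delete the last 3 characters, then move the last character to the front.
"rohtsobzongynz" → "grohtsobzon".

grohtsobzon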